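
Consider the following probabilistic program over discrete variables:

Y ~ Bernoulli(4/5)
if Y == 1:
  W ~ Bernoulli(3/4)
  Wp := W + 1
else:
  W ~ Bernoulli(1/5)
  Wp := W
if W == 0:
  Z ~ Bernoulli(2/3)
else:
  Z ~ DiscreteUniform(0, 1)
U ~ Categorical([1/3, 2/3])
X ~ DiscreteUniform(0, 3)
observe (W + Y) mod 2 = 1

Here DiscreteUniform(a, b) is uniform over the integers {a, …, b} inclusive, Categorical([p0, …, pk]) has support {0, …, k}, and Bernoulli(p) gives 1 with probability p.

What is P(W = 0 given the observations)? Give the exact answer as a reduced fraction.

P(W = 0 | obs) = 5/6

Enumerate traces; 32 have nonzero weight after conditioning:
  (Y=0, W=1, Z=0, U=0, X=0) weight 1/600
  (Y=0, W=1, Z=0, U=0, X=1) weight 1/600
  (Y=0, W=1, Z=0, U=0, X=2) weight 1/600
  (Y=0, W=1, Z=0, U=0, X=3) weight 1/600
  (Y=0, W=1, Z=0, U=1, X=0) weight 1/300
  (Y=0, W=1, Z=0, U=1, X=1) weight 1/300
  (Y=0, W=1, Z=0, U=1, X=2) weight 1/300
  (Y=0, W=1, Z=0, U=1, X=3) weight 1/300
  (Y=1, W=0, Z=0, U=0, X=0) weight 1/180
  … 23 more
Group by W:
  weight(W=0) = 1/5
  weight(W=1) = 1/25
Total weight = 1/5 + 1/25 = 6/25
P(W=0 | obs) = 1/5 / 6/25 = 5/6
P(W=1 | obs) = 1/25 / 6/25 = 1/6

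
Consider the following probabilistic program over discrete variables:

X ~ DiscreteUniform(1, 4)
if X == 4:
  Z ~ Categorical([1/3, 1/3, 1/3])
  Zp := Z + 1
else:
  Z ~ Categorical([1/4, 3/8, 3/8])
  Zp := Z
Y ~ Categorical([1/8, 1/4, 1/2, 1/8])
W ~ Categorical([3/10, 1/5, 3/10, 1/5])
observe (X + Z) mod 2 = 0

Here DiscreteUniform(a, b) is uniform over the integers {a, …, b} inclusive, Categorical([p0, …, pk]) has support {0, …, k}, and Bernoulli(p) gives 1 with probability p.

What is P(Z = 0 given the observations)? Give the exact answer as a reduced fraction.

Enumerate traces; 96 have nonzero weight after conditioning:
  (X=1, Z=1, Y=0, W=0) weight 9/2560
  (X=1, Z=1, Y=0, W=1) weight 3/1280
  (X=1, Z=1, Y=0, W=2) weight 9/2560
  (X=1, Z=1, Y=0, W=3) weight 3/1280
  (X=1, Z=1, Y=1, W=0) weight 9/1280
  (X=1, Z=1, Y=1, W=1) weight 3/640
  (X=1, Z=1, Y=1, W=2) weight 9/1280
  (X=1, Z=1, Y=1, W=3) weight 3/640
  (X=2, Z=0, Y=0, W=0) weight 3/1280
  (X=2, Z=2, Y=0, W=0) weight 9/2560
  … 86 more
Group by Z:
  weight(Z=0) = 7/48
  weight(Z=1) = 3/16
  weight(Z=2) = 17/96
Total weight = 7/48 + 3/16 + 17/96 = 49/96
P(Z=0 | obs) = 7/48 / 49/96 = 2/7
P(Z=1 | obs) = 3/16 / 49/96 = 18/49
P(Z=2 | obs) = 17/96 / 49/96 = 17/49

P(Z = 0 | obs) = 2/7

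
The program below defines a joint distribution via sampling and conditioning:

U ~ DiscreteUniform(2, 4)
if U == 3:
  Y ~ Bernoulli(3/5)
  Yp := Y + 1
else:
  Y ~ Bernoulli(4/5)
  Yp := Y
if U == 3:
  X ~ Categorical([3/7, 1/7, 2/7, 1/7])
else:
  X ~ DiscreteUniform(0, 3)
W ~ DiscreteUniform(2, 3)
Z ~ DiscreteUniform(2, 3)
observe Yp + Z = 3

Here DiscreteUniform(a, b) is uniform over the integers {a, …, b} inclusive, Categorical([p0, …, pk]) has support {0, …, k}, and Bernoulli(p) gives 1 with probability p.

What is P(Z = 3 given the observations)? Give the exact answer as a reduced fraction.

Enumerate traces; 40 have nonzero weight after conditioning:
  (U=2, Y=0, X=0, W=2, Z=3) weight 1/240
  (U=2, Y=0, X=0, W=3, Z=3) weight 1/240
  (U=2, Y=0, X=1, W=2, Z=3) weight 1/240
  (U=2, Y=0, X=1, W=3, Z=3) weight 1/240
  (U=2, Y=0, X=2, W=2, Z=3) weight 1/240
  (U=2, Y=0, X=2, W=3, Z=3) weight 1/240
  (U=2, Y=0, X=3, W=2, Z=3) weight 1/240
  (U=2, Y=0, X=3, W=3, Z=3) weight 1/240
  (U=2, Y=1, X=0, W=2, Z=2) weight 1/60
  … 31 more
Group by Z:
  weight(Z=2) = 1/3
  weight(Z=3) = 1/15
Total weight = 1/3 + 1/15 = 2/5
P(Z=2 | obs) = 1/3 / 2/5 = 5/6
P(Z=3 | obs) = 1/15 / 2/5 = 1/6

P(Z = 3 | obs) = 1/6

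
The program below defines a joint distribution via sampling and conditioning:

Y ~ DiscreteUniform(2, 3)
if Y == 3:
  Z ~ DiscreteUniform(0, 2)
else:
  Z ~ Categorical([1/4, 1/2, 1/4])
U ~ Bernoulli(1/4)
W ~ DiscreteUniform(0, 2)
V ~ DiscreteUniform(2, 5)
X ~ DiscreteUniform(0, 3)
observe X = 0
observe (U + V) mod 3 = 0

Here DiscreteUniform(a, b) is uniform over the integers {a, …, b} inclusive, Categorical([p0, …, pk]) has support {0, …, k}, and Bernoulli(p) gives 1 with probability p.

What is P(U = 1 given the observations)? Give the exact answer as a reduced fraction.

P(U = 1 | obs) = 2/5

Enumerate traces; 54 have nonzero weight after conditioning:
  (Y=2, Z=0, U=0, W=0, V=3, X=0) weight 1/512
  (Y=2, Z=0, U=0, W=1, V=3, X=0) weight 1/512
  (Y=2, Z=0, U=0, W=2, V=3, X=0) weight 1/512
  (Y=2, Z=0, U=1, W=0, V=2, X=0) weight 1/1536
  (Y=2, Z=0, U=1, W=0, V=5, X=0) weight 1/1536
  (Y=2, Z=0, U=1, W=1, V=2, X=0) weight 1/1536
  (Y=2, Z=0, U=1, W=1, V=5, X=0) weight 1/1536
  (Y=2, Z=0, U=1, W=2, V=2, X=0) weight 1/1536
  … 46 more
Group by U:
  weight(U=0) = 3/64
  weight(U=1) = 1/32
Total weight = 3/64 + 1/32 = 5/64
P(U=0 | obs) = 3/64 / 5/64 = 3/5
P(U=1 | obs) = 1/32 / 5/64 = 2/5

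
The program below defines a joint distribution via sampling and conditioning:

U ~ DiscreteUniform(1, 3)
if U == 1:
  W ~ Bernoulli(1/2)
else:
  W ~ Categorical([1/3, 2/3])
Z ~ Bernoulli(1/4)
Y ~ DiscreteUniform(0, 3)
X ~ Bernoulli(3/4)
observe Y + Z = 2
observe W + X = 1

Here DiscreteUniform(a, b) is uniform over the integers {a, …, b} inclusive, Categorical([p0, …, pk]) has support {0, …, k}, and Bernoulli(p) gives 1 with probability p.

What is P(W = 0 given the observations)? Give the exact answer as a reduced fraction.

Enumerate traces; 12 have nonzero weight after conditioning:
  (U=1, W=0, Z=0, Y=2, X=1) weight 3/128
  (U=1, W=0, Z=1, Y=1, X=1) weight 1/128
  (U=1, W=1, Z=0, Y=2, X=0) weight 1/128
  (U=1, W=1, Z=1, Y=1, X=0) weight 1/384
  (U=2, W=0, Z=0, Y=2, X=1) weight 1/64
  (U=2, W=0, Z=1, Y=1, X=1) weight 1/192
  (U=2, W=1, Z=0, Y=2, X=0) weight 1/96
  (U=2, W=1, Z=1, Y=1, X=0) weight 1/288
  … 4 more
Group by W:
  weight(W=0) = 7/96
  weight(W=1) = 11/288
Total weight = 7/96 + 11/288 = 1/9
P(W=0 | obs) = 7/96 / 1/9 = 21/32
P(W=1 | obs) = 11/288 / 1/9 = 11/32

P(W = 0 | obs) = 21/32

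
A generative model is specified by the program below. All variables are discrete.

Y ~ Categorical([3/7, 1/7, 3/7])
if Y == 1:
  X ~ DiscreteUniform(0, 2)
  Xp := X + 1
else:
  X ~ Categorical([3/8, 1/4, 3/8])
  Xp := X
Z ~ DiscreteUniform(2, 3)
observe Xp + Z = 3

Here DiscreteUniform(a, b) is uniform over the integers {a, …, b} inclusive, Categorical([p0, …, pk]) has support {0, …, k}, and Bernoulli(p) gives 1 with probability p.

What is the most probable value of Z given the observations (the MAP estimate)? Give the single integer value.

argmax_v P(Z = v | obs) = 3

Enumerate traces; 5 have nonzero weight after conditioning:
  (Y=0, X=0, Z=3) weight 9/112
  (Y=0, X=1, Z=2) weight 3/56
  (Y=1, X=0, Z=2) weight 1/42
  (Y=2, X=0, Z=3) weight 9/112
  (Y=2, X=1, Z=2) weight 3/56
Group by Z:
  weight(Z=2) = 11/84
  weight(Z=3) = 9/56
Total weight = 11/84 + 9/56 = 7/24
P(Z=2 | obs) = 11/84 / 7/24 = 22/49
P(Z=3 | obs) = 9/56 / 7/24 = 27/49
argmax = 3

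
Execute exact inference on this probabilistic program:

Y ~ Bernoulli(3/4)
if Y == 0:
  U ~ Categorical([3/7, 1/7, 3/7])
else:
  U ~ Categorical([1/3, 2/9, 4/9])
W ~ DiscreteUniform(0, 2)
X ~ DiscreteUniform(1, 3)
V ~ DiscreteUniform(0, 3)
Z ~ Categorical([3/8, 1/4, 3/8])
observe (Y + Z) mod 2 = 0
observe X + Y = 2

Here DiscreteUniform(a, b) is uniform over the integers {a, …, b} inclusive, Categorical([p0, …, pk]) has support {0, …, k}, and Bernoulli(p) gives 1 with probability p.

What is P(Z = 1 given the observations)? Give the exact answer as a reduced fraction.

Enumerate traces; 108 have nonzero weight after conditioning:
  (Y=0, U=0, W=0, X=2, V=0, Z=0) weight 1/896
  (Y=0, U=0, W=0, X=2, V=0, Z=2) weight 1/896
  (Y=0, U=0, W=0, X=2, V=1, Z=0) weight 1/896
  (Y=0, U=0, W=0, X=2, V=1, Z=2) weight 1/896
  (Y=0, U=0, W=0, X=2, V=2, Z=0) weight 1/896
  (Y=0, U=0, W=0, X=2, V=2, Z=2) weight 1/896
  (Y=0, U=0, W=0, X=2, V=3, Z=0) weight 1/896
  (Y=0, U=0, W=0, X=2, V=3, Z=2) weight 1/896
  (Y=1, U=0, W=0, X=1, V=0, Z=1) weight 1/576
  … 99 more
Group by Z:
  weight(Z=0) = 1/32
  weight(Z=1) = 1/16
  weight(Z=2) = 1/32
Total weight = 1/32 + 1/16 + 1/32 = 1/8
P(Z=0 | obs) = 1/32 / 1/8 = 1/4
P(Z=1 | obs) = 1/16 / 1/8 = 1/2
P(Z=2 | obs) = 1/32 / 1/8 = 1/4

P(Z = 1 | obs) = 1/2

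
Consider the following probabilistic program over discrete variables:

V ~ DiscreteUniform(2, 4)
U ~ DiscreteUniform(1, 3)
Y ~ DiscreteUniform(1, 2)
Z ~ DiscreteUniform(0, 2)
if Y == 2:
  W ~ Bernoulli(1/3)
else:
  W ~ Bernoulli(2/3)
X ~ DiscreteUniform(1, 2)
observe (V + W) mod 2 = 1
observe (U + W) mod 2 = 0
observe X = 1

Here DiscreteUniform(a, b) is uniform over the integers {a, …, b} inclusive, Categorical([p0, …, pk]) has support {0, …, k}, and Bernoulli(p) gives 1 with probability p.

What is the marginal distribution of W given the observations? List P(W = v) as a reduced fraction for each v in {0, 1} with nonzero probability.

P(W=0) = 1/5, P(W=1) = 4/5

Enumerate traces; 30 have nonzero weight after conditioning:
  (V=2, U=1, Y=1, Z=0, W=1, X=1) weight 1/162
  (V=2, U=1, Y=1, Z=1, W=1, X=1) weight 1/162
  (V=2, U=1, Y=1, Z=2, W=1, X=1) weight 1/162
  (V=2, U=1, Y=2, Z=0, W=1, X=1) weight 1/324
  (V=2, U=1, Y=2, Z=1, W=1, X=1) weight 1/324
  (V=2, U=1, Y=2, Z=2, W=1, X=1) weight 1/324
  (V=2, U=3, Y=1, Z=0, W=1, X=1) weight 1/162
  (V=2, U=3, Y=1, Z=1, W=1, X=1) weight 1/162
  (V=3, U=2, Y=1, Z=0, W=0, X=1) weight 1/324
  … 21 more
Group by W:
  weight(W=0) = 1/36
  weight(W=1) = 1/9
Total weight = 1/36 + 1/9 = 5/36
P(W=0 | obs) = 1/36 / 5/36 = 1/5
P(W=1 | obs) = 1/9 / 5/36 = 4/5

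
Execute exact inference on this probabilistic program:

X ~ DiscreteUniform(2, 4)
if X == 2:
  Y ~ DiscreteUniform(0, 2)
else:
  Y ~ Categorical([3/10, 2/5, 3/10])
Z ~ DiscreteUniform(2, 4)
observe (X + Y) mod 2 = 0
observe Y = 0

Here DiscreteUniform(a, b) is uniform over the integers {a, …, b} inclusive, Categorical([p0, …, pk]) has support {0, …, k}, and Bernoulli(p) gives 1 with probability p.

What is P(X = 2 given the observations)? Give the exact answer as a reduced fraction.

Enumerate traces; 6 have nonzero weight after conditioning:
  (X=2, Y=0, Z=2) weight 1/27
  (X=2, Y=0, Z=3) weight 1/27
  (X=2, Y=0, Z=4) weight 1/27
  (X=4, Y=0, Z=2) weight 1/30
  (X=4, Y=0, Z=3) weight 1/30
  (X=4, Y=0, Z=4) weight 1/30
Group by X:
  weight(X=2) = 1/9
  weight(X=4) = 1/10
Total weight = 1/9 + 1/10 = 19/90
P(X=2 | obs) = 1/9 / 19/90 = 10/19
P(X=4 | obs) = 1/10 / 19/90 = 9/19

P(X = 2 | obs) = 10/19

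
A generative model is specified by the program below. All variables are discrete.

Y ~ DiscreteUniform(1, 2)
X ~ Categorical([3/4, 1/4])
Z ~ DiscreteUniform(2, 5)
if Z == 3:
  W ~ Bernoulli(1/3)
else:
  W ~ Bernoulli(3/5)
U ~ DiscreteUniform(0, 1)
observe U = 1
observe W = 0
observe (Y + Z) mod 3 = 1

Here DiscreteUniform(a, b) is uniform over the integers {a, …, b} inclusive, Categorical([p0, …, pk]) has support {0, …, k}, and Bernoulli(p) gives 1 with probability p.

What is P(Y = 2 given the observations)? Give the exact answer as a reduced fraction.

Enumerate traces; 6 have nonzero weight after conditioning:
  (Y=1, X=0, Z=3, W=0, U=1) weight 1/32
  (Y=1, X=1, Z=3, W=0, U=1) weight 1/96
  (Y=2, X=0, Z=2, W=0, U=1) weight 3/160
  (Y=2, X=0, Z=5, W=0, U=1) weight 3/160
  (Y=2, X=1, Z=2, W=0, U=1) weight 1/160
  (Y=2, X=1, Z=5, W=0, U=1) weight 1/160
Group by Y:
  weight(Y=1) = 1/24
  weight(Y=2) = 1/20
Total weight = 1/24 + 1/20 = 11/120
P(Y=1 | obs) = 1/24 / 11/120 = 5/11
P(Y=2 | obs) = 1/20 / 11/120 = 6/11

P(Y = 2 | obs) = 6/11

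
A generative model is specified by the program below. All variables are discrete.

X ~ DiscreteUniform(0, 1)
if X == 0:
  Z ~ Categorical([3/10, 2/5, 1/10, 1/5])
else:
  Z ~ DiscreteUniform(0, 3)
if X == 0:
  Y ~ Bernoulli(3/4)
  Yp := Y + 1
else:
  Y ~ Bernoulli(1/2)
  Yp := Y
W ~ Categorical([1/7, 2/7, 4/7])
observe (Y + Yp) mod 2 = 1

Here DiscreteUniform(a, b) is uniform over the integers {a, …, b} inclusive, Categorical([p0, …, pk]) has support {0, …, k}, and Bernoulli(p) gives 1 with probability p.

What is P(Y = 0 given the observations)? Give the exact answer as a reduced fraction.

P(Y = 0 | obs) = 1/4

Enumerate traces; 24 have nonzero weight after conditioning:
  (X=0, Z=0, Y=0, W=0) weight 3/560
  (X=0, Z=0, Y=0, W=1) weight 3/280
  (X=0, Z=0, Y=0, W=2) weight 3/140
  (X=0, Z=0, Y=1, W=0) weight 9/560
  (X=0, Z=0, Y=1, W=1) weight 9/280
  (X=0, Z=0, Y=1, W=2) weight 9/140
  (X=0, Z=1, Y=0, W=0) weight 1/140
  (X=0, Z=1, Y=0, W=1) weight 1/70
  … 16 more
Group by Y:
  weight(Y=0) = 1/8
  weight(Y=1) = 3/8
Total weight = 1/8 + 3/8 = 1/2
P(Y=0 | obs) = 1/8 / 1/2 = 1/4
P(Y=1 | obs) = 3/8 / 1/2 = 3/4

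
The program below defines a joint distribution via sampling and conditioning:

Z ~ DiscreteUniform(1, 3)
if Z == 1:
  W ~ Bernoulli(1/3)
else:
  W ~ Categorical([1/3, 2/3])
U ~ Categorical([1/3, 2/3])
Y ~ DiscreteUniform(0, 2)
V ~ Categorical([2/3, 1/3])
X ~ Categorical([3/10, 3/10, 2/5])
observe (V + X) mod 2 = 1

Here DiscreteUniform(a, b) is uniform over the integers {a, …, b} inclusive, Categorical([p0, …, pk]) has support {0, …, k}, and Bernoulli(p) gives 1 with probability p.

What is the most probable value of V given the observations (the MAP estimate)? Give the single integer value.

Enumerate traces; 108 have nonzero weight after conditioning:
  (Z=1, W=0, U=0, Y=0, V=0, X=1) weight 2/405
  (Z=1, W=0, U=0, Y=0, V=1, X=0) weight 1/405
  (Z=1, W=0, U=0, Y=0, V=1, X=2) weight 4/1215
  (Z=1, W=0, U=0, Y=1, V=0, X=1) weight 2/405
  (Z=1, W=0, U=0, Y=1, V=1, X=0) weight 1/405
  (Z=1, W=0, U=0, Y=1, V=1, X=2) weight 4/1215
  (Z=1, W=0, U=0, Y=2, V=0, X=1) weight 2/405
  (Z=1, W=0, U=0, Y=2, V=1, X=0) weight 1/405
  … 100 more
Group by V:
  weight(V=0) = 1/5
  weight(V=1) = 7/30
Total weight = 1/5 + 7/30 = 13/30
P(V=0 | obs) = 1/5 / 13/30 = 6/13
P(V=1 | obs) = 7/30 / 13/30 = 7/13
argmax = 1

argmax_v P(V = v | obs) = 1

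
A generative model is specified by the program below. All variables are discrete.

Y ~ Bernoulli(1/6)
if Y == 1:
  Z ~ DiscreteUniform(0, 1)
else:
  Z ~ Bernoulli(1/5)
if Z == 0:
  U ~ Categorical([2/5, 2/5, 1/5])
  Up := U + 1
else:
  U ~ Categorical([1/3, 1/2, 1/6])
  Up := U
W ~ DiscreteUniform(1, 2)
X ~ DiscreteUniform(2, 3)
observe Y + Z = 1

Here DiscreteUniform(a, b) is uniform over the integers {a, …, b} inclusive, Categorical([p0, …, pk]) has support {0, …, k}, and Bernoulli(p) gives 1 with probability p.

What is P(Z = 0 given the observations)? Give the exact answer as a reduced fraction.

Enumerate traces; 24 have nonzero weight after conditioning:
  (Y=0, Z=1, U=0, W=1, X=2) weight 1/72
  (Y=0, Z=1, U=0, W=1, X=3) weight 1/72
  (Y=0, Z=1, U=0, W=2, X=2) weight 1/72
  (Y=0, Z=1, U=0, W=2, X=3) weight 1/72
  (Y=0, Z=1, U=1, W=1, X=2) weight 1/48
  (Y=0, Z=1, U=1, W=1, X=3) weight 1/48
  (Y=0, Z=1, U=1, W=2, X=2) weight 1/48
  (Y=0, Z=1, U=1, W=2, X=3) weight 1/48
  (Y=1, Z=0, U=0, W=1, X=2) weight 1/120
  … 15 more
Group by Z:
  weight(Z=0) = 1/12
  weight(Z=1) = 1/6
Total weight = 1/12 + 1/6 = 1/4
P(Z=0 | obs) = 1/12 / 1/4 = 1/3
P(Z=1 | obs) = 1/6 / 1/4 = 2/3

P(Z = 0 | obs) = 1/3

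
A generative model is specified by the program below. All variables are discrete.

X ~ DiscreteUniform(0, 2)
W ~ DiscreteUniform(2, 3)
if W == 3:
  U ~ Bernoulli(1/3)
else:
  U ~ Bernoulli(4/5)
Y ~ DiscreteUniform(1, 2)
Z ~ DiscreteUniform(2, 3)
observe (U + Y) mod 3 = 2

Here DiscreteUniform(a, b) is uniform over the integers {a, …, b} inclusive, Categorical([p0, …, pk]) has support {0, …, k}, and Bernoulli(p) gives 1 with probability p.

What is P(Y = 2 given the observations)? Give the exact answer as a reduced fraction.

P(Y = 2 | obs) = 13/30

Enumerate traces; 24 have nonzero weight after conditioning:
  (X=0, W=2, U=0, Y=2, Z=2) weight 1/120
  (X=0, W=2, U=0, Y=2, Z=3) weight 1/120
  (X=0, W=2, U=1, Y=1, Z=2) weight 1/30
  (X=0, W=2, U=1, Y=1, Z=3) weight 1/30
  (X=0, W=3, U=0, Y=2, Z=2) weight 1/36
  (X=0, W=3, U=0, Y=2, Z=3) weight 1/36
  (X=0, W=3, U=1, Y=1, Z=2) weight 1/72
  (X=0, W=3, U=1, Y=1, Z=3) weight 1/72
  … 16 more
Group by Y:
  weight(Y=1) = 17/60
  weight(Y=2) = 13/60
Total weight = 17/60 + 13/60 = 1/2
P(Y=1 | obs) = 17/60 / 1/2 = 17/30
P(Y=2 | obs) = 13/60 / 1/2 = 13/30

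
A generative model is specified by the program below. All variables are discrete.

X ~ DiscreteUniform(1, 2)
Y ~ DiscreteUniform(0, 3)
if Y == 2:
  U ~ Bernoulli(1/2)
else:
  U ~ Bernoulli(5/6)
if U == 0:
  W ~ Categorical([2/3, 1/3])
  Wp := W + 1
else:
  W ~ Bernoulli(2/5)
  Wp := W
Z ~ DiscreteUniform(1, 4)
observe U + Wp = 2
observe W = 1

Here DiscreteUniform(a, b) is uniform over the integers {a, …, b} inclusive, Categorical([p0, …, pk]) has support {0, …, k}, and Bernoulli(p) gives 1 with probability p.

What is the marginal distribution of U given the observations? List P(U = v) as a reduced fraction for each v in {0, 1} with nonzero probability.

Enumerate traces; 64 have nonzero weight after conditioning:
  (X=1, Y=0, U=0, W=1, Z=1) weight 1/576
  (X=1, Y=0, U=0, W=1, Z=2) weight 1/576
  (X=1, Y=0, U=0, W=1, Z=3) weight 1/576
  (X=1, Y=0, U=0, W=1, Z=4) weight 1/576
  (X=1, Y=0, U=1, W=1, Z=1) weight 1/96
  (X=1, Y=0, U=1, W=1, Z=2) weight 1/96
  (X=1, Y=0, U=1, W=1, Z=3) weight 1/96
  (X=1, Y=0, U=1, W=1, Z=4) weight 1/96
  … 56 more
Group by U:
  weight(U=0) = 1/12
  weight(U=1) = 3/10
Total weight = 1/12 + 3/10 = 23/60
P(U=0 | obs) = 1/12 / 23/60 = 5/23
P(U=1 | obs) = 3/10 / 23/60 = 18/23

P(U=0) = 5/23, P(U=1) = 18/23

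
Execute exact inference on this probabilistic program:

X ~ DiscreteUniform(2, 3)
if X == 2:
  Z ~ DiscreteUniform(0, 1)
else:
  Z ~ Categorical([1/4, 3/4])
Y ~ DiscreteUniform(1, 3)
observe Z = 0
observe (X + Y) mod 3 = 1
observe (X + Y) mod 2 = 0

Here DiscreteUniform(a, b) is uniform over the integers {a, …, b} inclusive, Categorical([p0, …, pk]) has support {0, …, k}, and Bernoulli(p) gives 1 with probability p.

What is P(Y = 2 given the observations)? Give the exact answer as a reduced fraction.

Enumerate traces; 2 have nonzero weight after conditioning:
  (X=2, Z=0, Y=2) weight 1/12
  (X=3, Z=0, Y=1) weight 1/24
Group by Y:
  weight(Y=1) = 1/24
  weight(Y=2) = 1/12
Total weight = 1/24 + 1/12 = 1/8
P(Y=1 | obs) = 1/24 / 1/8 = 1/3
P(Y=2 | obs) = 1/12 / 1/8 = 2/3

P(Y = 2 | obs) = 2/3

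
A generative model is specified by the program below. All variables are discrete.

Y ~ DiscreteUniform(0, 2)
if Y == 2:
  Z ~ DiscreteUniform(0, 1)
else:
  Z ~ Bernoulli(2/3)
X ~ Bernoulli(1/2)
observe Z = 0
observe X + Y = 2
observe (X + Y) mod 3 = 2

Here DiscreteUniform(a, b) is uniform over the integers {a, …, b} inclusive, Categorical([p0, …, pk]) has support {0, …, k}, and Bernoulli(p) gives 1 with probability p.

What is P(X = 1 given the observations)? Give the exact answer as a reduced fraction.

Enumerate traces; 2 have nonzero weight after conditioning:
  (Y=1, Z=0, X=1) weight 1/18
  (Y=2, Z=0, X=0) weight 1/12
Group by X:
  weight(X=0) = 1/12
  weight(X=1) = 1/18
Total weight = 1/12 + 1/18 = 5/36
P(X=0 | obs) = 1/12 / 5/36 = 3/5
P(X=1 | obs) = 1/18 / 5/36 = 2/5

P(X = 1 | obs) = 2/5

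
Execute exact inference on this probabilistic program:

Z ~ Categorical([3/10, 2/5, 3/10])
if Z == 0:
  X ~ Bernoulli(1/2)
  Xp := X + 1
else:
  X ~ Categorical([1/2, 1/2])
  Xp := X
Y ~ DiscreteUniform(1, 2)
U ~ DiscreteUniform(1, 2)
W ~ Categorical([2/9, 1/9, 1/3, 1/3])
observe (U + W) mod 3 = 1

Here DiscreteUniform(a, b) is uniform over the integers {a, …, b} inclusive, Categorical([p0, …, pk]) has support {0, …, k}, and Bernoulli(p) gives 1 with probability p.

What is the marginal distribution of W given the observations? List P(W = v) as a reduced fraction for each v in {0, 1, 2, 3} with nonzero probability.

Enumerate traces; 36 have nonzero weight after conditioning:
  (Z=0, X=0, Y=1, U=1, W=0) weight 1/120
  (Z=0, X=0, Y=1, U=1, W=3) weight 1/80
  (Z=0, X=0, Y=1, U=2, W=2) weight 1/80
  (Z=0, X=0, Y=2, U=1, W=0) weight 1/120
  (Z=0, X=0, Y=2, U=1, W=3) weight 1/80
  (Z=0, X=0, Y=2, U=2, W=2) weight 1/80
  (Z=0, X=1, Y=1, U=1, W=0) weight 1/120
  (Z=0, X=1, Y=1, U=1, W=3) weight 1/80
  … 28 more
Group by W:
  weight(W=0) = 1/9
  weight(W=2) = 1/6
  weight(W=3) = 1/6
Total weight = 1/9 + 1/6 + 1/6 = 4/9
P(W=0 | obs) = 1/9 / 4/9 = 1/4
P(W=2 | obs) = 1/6 / 4/9 = 3/8
P(W=3 | obs) = 1/6 / 4/9 = 3/8

P(W=0) = 1/4, P(W=2) = 3/8, P(W=3) = 3/8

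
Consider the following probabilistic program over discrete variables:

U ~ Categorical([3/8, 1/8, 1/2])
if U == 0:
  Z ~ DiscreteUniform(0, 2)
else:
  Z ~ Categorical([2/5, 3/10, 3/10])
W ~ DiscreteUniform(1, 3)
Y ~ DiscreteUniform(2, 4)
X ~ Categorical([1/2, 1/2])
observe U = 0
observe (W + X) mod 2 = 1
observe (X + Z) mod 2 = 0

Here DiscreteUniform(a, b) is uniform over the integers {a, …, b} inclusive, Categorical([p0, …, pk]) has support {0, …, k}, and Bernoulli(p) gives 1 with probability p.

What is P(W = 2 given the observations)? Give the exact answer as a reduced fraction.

P(W = 2 | obs) = 1/5

Enumerate traces; 15 have nonzero weight after conditioning:
  (U=0, Z=0, W=1, Y=2, X=0) weight 1/144
  (U=0, Z=0, W=1, Y=3, X=0) weight 1/144
  (U=0, Z=0, W=1, Y=4, X=0) weight 1/144
  (U=0, Z=0, W=3, Y=2, X=0) weight 1/144
  (U=0, Z=0, W=3, Y=3, X=0) weight 1/144
  (U=0, Z=0, W=3, Y=4, X=0) weight 1/144
  (U=0, Z=1, W=2, Y=2, X=1) weight 1/144
  (U=0, Z=1, W=2, Y=3, X=1) weight 1/144
  … 7 more
Group by W:
  weight(W=1) = 1/24
  weight(W=2) = 1/48
  weight(W=3) = 1/24
Total weight = 1/24 + 1/48 + 1/24 = 5/48
P(W=1 | obs) = 1/24 / 5/48 = 2/5
P(W=2 | obs) = 1/48 / 5/48 = 1/5
P(W=3 | obs) = 1/24 / 5/48 = 2/5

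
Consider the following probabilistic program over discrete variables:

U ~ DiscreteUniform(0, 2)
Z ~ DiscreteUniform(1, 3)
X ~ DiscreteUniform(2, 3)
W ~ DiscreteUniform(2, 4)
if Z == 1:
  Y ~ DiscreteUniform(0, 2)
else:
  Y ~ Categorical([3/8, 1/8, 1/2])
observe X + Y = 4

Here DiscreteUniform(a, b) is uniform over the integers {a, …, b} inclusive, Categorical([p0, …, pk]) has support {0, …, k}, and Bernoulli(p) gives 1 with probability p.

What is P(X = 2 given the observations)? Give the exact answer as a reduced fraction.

Enumerate traces; 54 have nonzero weight after conditioning:
  (U=0, Z=1, X=2, W=2, Y=2) weight 1/162
  (U=0, Z=1, X=2, W=3, Y=2) weight 1/162
  (U=0, Z=1, X=2, W=4, Y=2) weight 1/162
  (U=0, Z=1, X=3, W=2, Y=1) weight 1/162
  (U=0, Z=1, X=3, W=3, Y=1) weight 1/162
  (U=0, Z=1, X=3, W=4, Y=1) weight 1/162
  (U=0, Z=2, X=2, W=2, Y=2) weight 1/108
  (U=0, Z=2, X=2, W=3, Y=2) weight 1/108
  … 46 more
Group by X:
  weight(X=2) = 2/9
  weight(X=3) = 7/72
Total weight = 2/9 + 7/72 = 23/72
P(X=2 | obs) = 2/9 / 23/72 = 16/23
P(X=3 | obs) = 7/72 / 23/72 = 7/23

P(X = 2 | obs) = 16/23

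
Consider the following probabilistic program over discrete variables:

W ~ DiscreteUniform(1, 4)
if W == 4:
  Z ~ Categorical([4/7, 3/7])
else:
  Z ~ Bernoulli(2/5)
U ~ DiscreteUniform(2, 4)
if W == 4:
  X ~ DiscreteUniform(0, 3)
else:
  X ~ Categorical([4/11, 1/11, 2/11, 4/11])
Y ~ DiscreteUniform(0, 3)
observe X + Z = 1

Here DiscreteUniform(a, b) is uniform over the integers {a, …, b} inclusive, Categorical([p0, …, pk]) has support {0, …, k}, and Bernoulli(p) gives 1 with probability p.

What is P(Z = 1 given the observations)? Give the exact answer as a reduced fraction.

Enumerate traces; 96 have nonzero weight after conditioning:
  (W=1, Z=0, U=2, X=1, Y=0) weight 1/880
  (W=1, Z=0, U=2, X=1, Y=1) weight 1/880
  (W=1, Z=0, U=2, X=1, Y=2) weight 1/880
  (W=1, Z=0, U=2, X=1, Y=3) weight 1/880
  (W=1, Z=0, U=3, X=1, Y=0) weight 1/880
  (W=1, Z=0, U=3, X=1, Y=1) weight 1/880
  (W=1, Z=0, U=3, X=1, Y=2) weight 1/880
  (W=1, Z=0, U=3, X=1, Y=3) weight 1/880
  (W=1, Z=1, U=2, X=0, Y=0) weight 1/330
  … 87 more
Group by Z:
  weight(Z=0) = 59/770
  weight(Z=1) = 837/6160
Total weight = 59/770 + 837/6160 = 17/80
P(Z=0 | obs) = 59/770 / 17/80 = 472/1309
P(Z=1 | obs) = 837/6160 / 17/80 = 837/1309

P(Z = 1 | obs) = 837/1309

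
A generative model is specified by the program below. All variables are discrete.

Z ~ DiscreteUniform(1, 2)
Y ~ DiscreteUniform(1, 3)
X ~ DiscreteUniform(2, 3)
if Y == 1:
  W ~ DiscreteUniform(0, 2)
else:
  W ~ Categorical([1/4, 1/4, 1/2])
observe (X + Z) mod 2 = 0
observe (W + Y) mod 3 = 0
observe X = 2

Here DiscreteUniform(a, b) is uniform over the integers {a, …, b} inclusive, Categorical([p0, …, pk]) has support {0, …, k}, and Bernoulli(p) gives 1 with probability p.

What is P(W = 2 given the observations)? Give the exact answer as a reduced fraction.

P(W = 2 | obs) = 2/5

Enumerate traces; 3 have nonzero weight after conditioning:
  (Z=2, Y=1, X=2, W=2) weight 1/36
  (Z=2, Y=2, X=2, W=1) weight 1/48
  (Z=2, Y=3, X=2, W=0) weight 1/48
Group by W:
  weight(W=0) = 1/48
  weight(W=1) = 1/48
  weight(W=2) = 1/36
Total weight = 1/48 + 1/48 + 1/36 = 5/72
P(W=0 | obs) = 1/48 / 5/72 = 3/10
P(W=1 | obs) = 1/48 / 5/72 = 3/10
P(W=2 | obs) = 1/36 / 5/72 = 2/5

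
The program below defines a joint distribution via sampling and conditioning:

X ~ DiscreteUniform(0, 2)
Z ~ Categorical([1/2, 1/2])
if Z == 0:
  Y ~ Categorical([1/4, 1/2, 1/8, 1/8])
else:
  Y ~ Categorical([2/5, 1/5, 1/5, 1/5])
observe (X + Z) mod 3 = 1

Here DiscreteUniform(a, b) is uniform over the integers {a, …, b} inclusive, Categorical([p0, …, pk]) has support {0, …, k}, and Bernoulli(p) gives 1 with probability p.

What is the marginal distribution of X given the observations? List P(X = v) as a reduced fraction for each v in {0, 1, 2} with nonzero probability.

Enumerate traces; 8 have nonzero weight after conditioning:
  (X=0, Z=1, Y=0) weight 1/15
  (X=0, Z=1, Y=1) weight 1/30
  (X=0, Z=1, Y=2) weight 1/30
  (X=0, Z=1, Y=3) weight 1/30
  (X=1, Z=0, Y=0) weight 1/24
  (X=1, Z=0, Y=1) weight 1/12
  (X=1, Z=0, Y=2) weight 1/48
  (X=1, Z=0, Y=3) weight 1/48
Group by X:
  weight(X=0) = 1/6
  weight(X=1) = 1/6
Total weight = 1/6 + 1/6 = 1/3
P(X=0 | obs) = 1/6 / 1/3 = 1/2
P(X=1 | obs) = 1/6 / 1/3 = 1/2

P(X=0) = 1/2, P(X=1) = 1/2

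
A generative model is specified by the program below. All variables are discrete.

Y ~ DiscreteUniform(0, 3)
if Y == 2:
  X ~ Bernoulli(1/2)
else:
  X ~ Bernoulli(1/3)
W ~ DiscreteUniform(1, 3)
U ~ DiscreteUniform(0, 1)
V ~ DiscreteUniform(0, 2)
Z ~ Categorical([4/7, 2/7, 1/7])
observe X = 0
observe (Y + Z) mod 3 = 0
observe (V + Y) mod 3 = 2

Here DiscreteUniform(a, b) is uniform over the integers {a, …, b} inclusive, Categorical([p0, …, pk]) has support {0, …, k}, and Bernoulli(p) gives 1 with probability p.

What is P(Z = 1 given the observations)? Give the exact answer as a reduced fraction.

Enumerate traces; 24 have nonzero weight after conditioning:
  (Y=0, X=0, W=1, U=0, V=2, Z=0) weight 1/189
  (Y=0, X=0, W=1, U=1, V=2, Z=0) weight 1/189
  (Y=0, X=0, W=2, U=0, V=2, Z=0) weight 1/189
  (Y=0, X=0, W=2, U=1, V=2, Z=0) weight 1/189
  (Y=0, X=0, W=3, U=0, V=2, Z=0) weight 1/189
  (Y=0, X=0, W=3, U=1, V=2, Z=0) weight 1/189
  (Y=1, X=0, W=1, U=0, V=1, Z=2) weight 1/756
  (Y=1, X=0, W=1, U=1, V=1, Z=2) weight 1/756
  (Y=2, X=0, W=1, U=0, V=0, Z=1) weight 1/504
  … 15 more
Group by Z:
  weight(Z=0) = 4/63
  weight(Z=1) = 1/84
  weight(Z=2) = 1/126
Total weight = 4/63 + 1/84 + 1/126 = 1/12
P(Z=0 | obs) = 4/63 / 1/12 = 16/21
P(Z=1 | obs) = 1/84 / 1/12 = 1/7
P(Z=2 | obs) = 1/126 / 1/12 = 2/21

P(Z = 1 | obs) = 1/7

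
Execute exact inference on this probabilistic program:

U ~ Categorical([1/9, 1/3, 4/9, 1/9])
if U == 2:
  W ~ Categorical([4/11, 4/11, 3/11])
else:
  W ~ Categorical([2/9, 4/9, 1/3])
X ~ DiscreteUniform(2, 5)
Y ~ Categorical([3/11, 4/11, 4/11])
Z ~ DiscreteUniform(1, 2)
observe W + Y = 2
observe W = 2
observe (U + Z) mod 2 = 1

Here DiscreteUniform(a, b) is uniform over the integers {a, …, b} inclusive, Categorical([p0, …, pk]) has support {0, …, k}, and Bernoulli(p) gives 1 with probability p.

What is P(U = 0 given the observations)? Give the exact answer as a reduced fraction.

P(U = 0 | obs) = 11/91

Enumerate traces; 16 have nonzero weight after conditioning:
  (U=0, W=2, X=2, Y=0, Z=1) weight 1/792
  (U=0, W=2, X=3, Y=0, Z=1) weight 1/792
  (U=0, W=2, X=4, Y=0, Z=1) weight 1/792
  (U=0, W=2, X=5, Y=0, Z=1) weight 1/792
  (U=1, W=2, X=2, Y=0, Z=2) weight 1/264
  (U=1, W=2, X=3, Y=0, Z=2) weight 1/264
  (U=1, W=2, X=4, Y=0, Z=2) weight 1/264
  (U=1, W=2, X=5, Y=0, Z=2) weight 1/264
  (U=2, W=2, X=2, Y=0, Z=1) weight 1/242
  (U=3, W=2, X=2, Y=0, Z=2) weight 1/792
  … 6 more
Group by U:
  weight(U=0) = 1/198
  weight(U=1) = 1/66
  weight(U=2) = 2/121
  weight(U=3) = 1/198
Total weight = 1/198 + 1/66 + 2/121 + 1/198 = 91/2178
P(U=0 | obs) = 1/198 / 91/2178 = 11/91
P(U=1 | obs) = 1/66 / 91/2178 = 33/91
P(U=2 | obs) = 2/121 / 91/2178 = 36/91
P(U=3 | obs) = 1/198 / 91/2178 = 11/91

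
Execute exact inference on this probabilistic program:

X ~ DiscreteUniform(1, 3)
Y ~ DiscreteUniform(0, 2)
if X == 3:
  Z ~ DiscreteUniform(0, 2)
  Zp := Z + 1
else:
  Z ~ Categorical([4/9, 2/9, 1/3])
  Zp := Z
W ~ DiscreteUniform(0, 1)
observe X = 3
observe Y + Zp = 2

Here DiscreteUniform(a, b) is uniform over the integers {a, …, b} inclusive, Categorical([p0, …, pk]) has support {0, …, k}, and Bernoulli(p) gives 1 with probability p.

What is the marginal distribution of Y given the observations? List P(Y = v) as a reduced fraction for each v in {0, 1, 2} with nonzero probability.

P(Y=0) = 1/2, P(Y=1) = 1/2

Enumerate traces; 4 have nonzero weight after conditioning:
  (X=3, Y=0, Z=1, W=0) weight 1/54
  (X=3, Y=0, Z=1, W=1) weight 1/54
  (X=3, Y=1, Z=0, W=0) weight 1/54
  (X=3, Y=1, Z=0, W=1) weight 1/54
Group by Y:
  weight(Y=0) = 1/27
  weight(Y=1) = 1/27
Total weight = 1/27 + 1/27 = 2/27
P(Y=0 | obs) = 1/27 / 2/27 = 1/2
P(Y=1 | obs) = 1/27 / 2/27 = 1/2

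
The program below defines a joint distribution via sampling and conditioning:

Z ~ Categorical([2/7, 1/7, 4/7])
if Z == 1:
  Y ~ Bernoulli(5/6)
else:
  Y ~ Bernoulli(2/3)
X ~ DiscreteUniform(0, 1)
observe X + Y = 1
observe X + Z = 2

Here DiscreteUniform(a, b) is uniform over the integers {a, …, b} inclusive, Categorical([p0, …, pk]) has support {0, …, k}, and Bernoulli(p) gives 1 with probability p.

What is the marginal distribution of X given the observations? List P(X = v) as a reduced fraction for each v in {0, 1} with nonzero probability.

Enumerate traces; 2 have nonzero weight after conditioning:
  (Z=1, Y=0, X=1) weight 1/84
  (Z=2, Y=1, X=0) weight 4/21
Group by X:
  weight(X=0) = 4/21
  weight(X=1) = 1/84
Total weight = 4/21 + 1/84 = 17/84
P(X=0 | obs) = 4/21 / 17/84 = 16/17
P(X=1 | obs) = 1/84 / 17/84 = 1/17

P(X=0) = 16/17, P(X=1) = 1/17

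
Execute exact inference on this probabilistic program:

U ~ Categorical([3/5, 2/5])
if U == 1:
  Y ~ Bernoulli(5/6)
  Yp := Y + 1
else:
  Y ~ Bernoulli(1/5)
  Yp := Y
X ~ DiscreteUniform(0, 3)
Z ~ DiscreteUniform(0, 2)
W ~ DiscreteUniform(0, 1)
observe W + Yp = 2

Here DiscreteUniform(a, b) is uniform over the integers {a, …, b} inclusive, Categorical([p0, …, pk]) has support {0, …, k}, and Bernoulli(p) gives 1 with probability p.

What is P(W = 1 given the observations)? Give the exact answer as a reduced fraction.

P(W = 1 | obs) = 14/39

Enumerate traces; 36 have nonzero weight after conditioning:
  (U=0, Y=1, X=0, Z=0, W=1) weight 1/200
  (U=0, Y=1, X=0, Z=1, W=1) weight 1/200
  (U=0, Y=1, X=0, Z=2, W=1) weight 1/200
  (U=0, Y=1, X=1, Z=0, W=1) weight 1/200
  (U=0, Y=1, X=1, Z=1, W=1) weight 1/200
  (U=0, Y=1, X=1, Z=2, W=1) weight 1/200
  (U=0, Y=1, X=2, Z=0, W=1) weight 1/200
  (U=0, Y=1, X=2, Z=1, W=1) weight 1/200
  (U=1, Y=1, X=0, Z=0, W=0) weight 1/72
  … 27 more
Group by W:
  weight(W=0) = 1/6
  weight(W=1) = 7/75
Total weight = 1/6 + 7/75 = 13/50
P(W=0 | obs) = 1/6 / 13/50 = 25/39
P(W=1 | obs) = 7/75 / 13/50 = 14/39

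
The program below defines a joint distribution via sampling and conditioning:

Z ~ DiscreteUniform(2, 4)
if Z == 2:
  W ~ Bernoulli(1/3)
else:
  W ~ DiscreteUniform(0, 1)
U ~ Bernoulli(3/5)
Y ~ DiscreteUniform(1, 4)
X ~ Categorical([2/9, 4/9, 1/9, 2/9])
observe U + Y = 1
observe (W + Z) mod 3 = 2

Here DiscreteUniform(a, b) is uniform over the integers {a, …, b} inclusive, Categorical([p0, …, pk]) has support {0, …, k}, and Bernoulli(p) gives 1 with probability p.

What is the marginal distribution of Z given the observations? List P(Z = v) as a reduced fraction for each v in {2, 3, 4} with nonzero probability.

Enumerate traces; 8 have nonzero weight after conditioning:
  (Z=2, W=0, U=0, Y=1, X=0) weight 2/405
  (Z=2, W=0, U=0, Y=1, X=1) weight 4/405
  (Z=2, W=0, U=0, Y=1, X=2) weight 1/405
  (Z=2, W=0, U=0, Y=1, X=3) weight 2/405
  (Z=4, W=1, U=0, Y=1, X=0) weight 1/270
  (Z=4, W=1, U=0, Y=1, X=1) weight 1/135
  (Z=4, W=1, U=0, Y=1, X=2) weight 1/540
  (Z=4, W=1, U=0, Y=1, X=3) weight 1/270
Group by Z:
  weight(Z=2) = 1/45
  weight(Z=4) = 1/60
Total weight = 1/45 + 1/60 = 7/180
P(Z=2 | obs) = 1/45 / 7/180 = 4/7
P(Z=4 | obs) = 1/60 / 7/180 = 3/7

P(Z=2) = 4/7, P(Z=4) = 3/7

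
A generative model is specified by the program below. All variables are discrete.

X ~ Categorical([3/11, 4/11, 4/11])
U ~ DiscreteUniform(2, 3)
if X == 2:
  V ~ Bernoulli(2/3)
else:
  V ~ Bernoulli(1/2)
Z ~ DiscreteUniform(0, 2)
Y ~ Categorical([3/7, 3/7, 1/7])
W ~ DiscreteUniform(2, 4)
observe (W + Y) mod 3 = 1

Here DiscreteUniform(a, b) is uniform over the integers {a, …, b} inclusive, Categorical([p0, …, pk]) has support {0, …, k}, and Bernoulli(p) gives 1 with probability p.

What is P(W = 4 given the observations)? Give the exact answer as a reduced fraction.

P(W = 4 | obs) = 3/7

Enumerate traces; 108 have nonzero weight after conditioning:
  (X=0, U=2, V=0, Z=0, Y=0, W=4) weight 1/308
  (X=0, U=2, V=0, Z=0, Y=1, W=3) weight 1/308
  (X=0, U=2, V=0, Z=0, Y=2, W=2) weight 1/924
  (X=0, U=2, V=0, Z=1, Y=0, W=4) weight 1/308
  (X=0, U=2, V=0, Z=1, Y=1, W=3) weight 1/308
  (X=0, U=2, V=0, Z=1, Y=2, W=2) weight 1/924
  (X=0, U=2, V=0, Z=2, Y=0, W=4) weight 1/308
  (X=0, U=2, V=0, Z=2, Y=1, W=3) weight 1/308
  … 100 more
Group by W:
  weight(W=2) = 1/21
  weight(W=3) = 1/7
  weight(W=4) = 1/7
Total weight = 1/21 + 1/7 + 1/7 = 1/3
P(W=2 | obs) = 1/21 / 1/3 = 1/7
P(W=3 | obs) = 1/7 / 1/3 = 3/7
P(W=4 | obs) = 1/7 / 1/3 = 3/7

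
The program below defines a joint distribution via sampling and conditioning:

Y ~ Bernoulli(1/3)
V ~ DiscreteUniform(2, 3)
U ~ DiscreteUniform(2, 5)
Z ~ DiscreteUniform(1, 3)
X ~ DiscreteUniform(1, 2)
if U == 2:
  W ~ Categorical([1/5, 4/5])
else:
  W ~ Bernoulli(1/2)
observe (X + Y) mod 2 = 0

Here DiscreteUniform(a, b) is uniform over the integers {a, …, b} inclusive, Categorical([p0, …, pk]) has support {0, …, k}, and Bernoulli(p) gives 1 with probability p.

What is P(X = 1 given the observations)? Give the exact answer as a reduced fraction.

P(X = 1 | obs) = 1/3

Enumerate traces; 96 have nonzero weight after conditioning:
  (Y=0, V=2, U=2, Z=1, X=2, W=0) weight 1/360
  (Y=0, V=2, U=2, Z=1, X=2, W=1) weight 1/90
  (Y=0, V=2, U=2, Z=2, X=2, W=0) weight 1/360
  (Y=0, V=2, U=2, Z=2, X=2, W=1) weight 1/90
  (Y=0, V=2, U=2, Z=3, X=2, W=0) weight 1/360
  (Y=0, V=2, U=2, Z=3, X=2, W=1) weight 1/90
  (Y=0, V=2, U=3, Z=1, X=2, W=0) weight 1/144
  (Y=0, V=2, U=3, Z=1, X=2, W=1) weight 1/144
  (Y=1, V=2, U=2, Z=1, X=1, W=0) weight 1/720
  … 87 more
Group by X:
  weight(X=1) = 1/6
  weight(X=2) = 1/3
Total weight = 1/6 + 1/3 = 1/2
P(X=1 | obs) = 1/6 / 1/2 = 1/3
P(X=2 | obs) = 1/3 / 1/2 = 2/3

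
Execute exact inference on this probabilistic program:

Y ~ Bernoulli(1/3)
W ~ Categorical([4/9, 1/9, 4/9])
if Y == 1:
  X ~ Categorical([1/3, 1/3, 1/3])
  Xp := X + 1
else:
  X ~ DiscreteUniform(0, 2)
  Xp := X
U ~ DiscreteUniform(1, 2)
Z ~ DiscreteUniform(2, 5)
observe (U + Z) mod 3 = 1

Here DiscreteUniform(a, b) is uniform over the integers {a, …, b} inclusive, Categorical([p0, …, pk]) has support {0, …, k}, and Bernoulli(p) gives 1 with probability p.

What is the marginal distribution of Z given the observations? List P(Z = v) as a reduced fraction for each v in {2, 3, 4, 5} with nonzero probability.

P(Z=2) = 1/3, P(Z=3) = 1/3, P(Z=5) = 1/3

Enumerate traces; 54 have nonzero weight after conditioning:
  (Y=0, W=0, X=0, U=1, Z=3) weight 1/81
  (Y=0, W=0, X=0, U=2, Z=2) weight 1/81
  (Y=0, W=0, X=0, U=2, Z=5) weight 1/81
  (Y=0, W=0, X=1, U=1, Z=3) weight 1/81
  (Y=0, W=0, X=1, U=2, Z=2) weight 1/81
  (Y=0, W=0, X=1, U=2, Z=5) weight 1/81
  (Y=0, W=0, X=2, U=1, Z=3) weight 1/81
  (Y=0, W=0, X=2, U=2, Z=2) weight 1/81
  … 46 more
Group by Z:
  weight(Z=2) = 1/8
  weight(Z=3) = 1/8
  weight(Z=5) = 1/8
Total weight = 1/8 + 1/8 + 1/8 = 3/8
P(Z=2 | obs) = 1/8 / 3/8 = 1/3
P(Z=3 | obs) = 1/8 / 3/8 = 1/3
P(Z=5 | obs) = 1/8 / 3/8 = 1/3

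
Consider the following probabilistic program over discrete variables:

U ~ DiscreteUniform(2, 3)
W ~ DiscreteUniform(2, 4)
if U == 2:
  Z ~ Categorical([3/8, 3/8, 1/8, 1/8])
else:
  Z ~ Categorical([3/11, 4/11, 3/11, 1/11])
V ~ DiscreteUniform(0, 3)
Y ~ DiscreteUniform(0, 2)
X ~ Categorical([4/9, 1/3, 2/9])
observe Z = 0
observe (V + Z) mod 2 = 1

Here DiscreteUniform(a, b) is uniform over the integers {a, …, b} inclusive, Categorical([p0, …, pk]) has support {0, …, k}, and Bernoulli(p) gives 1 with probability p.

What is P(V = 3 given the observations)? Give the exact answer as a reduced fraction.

Enumerate traces; 108 have nonzero weight after conditioning:
  (U=2, W=2, Z=0, V=1, Y=0, X=0) weight 1/432
  (U=2, W=2, Z=0, V=1, Y=0, X=1) weight 1/576
  (U=2, W=2, Z=0, V=1, Y=0, X=2) weight 1/864
  (U=2, W=2, Z=0, V=1, Y=1, X=0) weight 1/432
  (U=2, W=2, Z=0, V=1, Y=1, X=1) weight 1/576
  (U=2, W=2, Z=0, V=1, Y=1, X=2) weight 1/864
  (U=2, W=2, Z=0, V=1, Y=2, X=0) weight 1/432
  (U=2, W=2, Z=0, V=1, Y=2, X=1) weight 1/576
  (U=2, W=2, Z=0, V=3, Y=0, X=0) weight 1/432
  … 99 more
Group by V:
  weight(V=1) = 57/704
  weight(V=3) = 57/704
Total weight = 57/704 + 57/704 = 57/352
P(V=1 | obs) = 57/704 / 57/352 = 1/2
P(V=3 | obs) = 57/704 / 57/352 = 1/2

P(V = 3 | obs) = 1/2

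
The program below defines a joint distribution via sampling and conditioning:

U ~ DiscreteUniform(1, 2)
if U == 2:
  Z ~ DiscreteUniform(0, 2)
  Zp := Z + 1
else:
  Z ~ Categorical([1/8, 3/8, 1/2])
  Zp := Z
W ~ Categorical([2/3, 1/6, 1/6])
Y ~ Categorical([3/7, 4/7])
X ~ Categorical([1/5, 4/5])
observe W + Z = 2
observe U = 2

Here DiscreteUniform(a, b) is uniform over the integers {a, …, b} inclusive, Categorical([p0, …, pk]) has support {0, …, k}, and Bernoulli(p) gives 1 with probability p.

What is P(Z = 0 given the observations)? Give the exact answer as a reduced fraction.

P(Z = 0 | obs) = 1/6

Enumerate traces; 12 have nonzero weight after conditioning:
  (U=2, Z=0, W=2, Y=0, X=0) weight 1/420
  (U=2, Z=0, W=2, Y=0, X=1) weight 1/105
  (U=2, Z=0, W=2, Y=1, X=0) weight 1/315
  (U=2, Z=0, W=2, Y=1, X=1) weight 4/315
  (U=2, Z=1, W=1, Y=0, X=0) weight 1/420
  (U=2, Z=1, W=1, Y=0, X=1) weight 1/105
  (U=2, Z=1, W=1, Y=1, X=0) weight 1/315
  (U=2, Z=1, W=1, Y=1, X=1) weight 4/315
  (U=2, Z=2, W=0, Y=0, X=0) weight 1/105
  … 3 more
Group by Z:
  weight(Z=0) = 1/36
  weight(Z=1) = 1/36
  weight(Z=2) = 1/9
Total weight = 1/36 + 1/36 + 1/9 = 1/6
P(Z=0 | obs) = 1/36 / 1/6 = 1/6
P(Z=1 | obs) = 1/36 / 1/6 = 1/6
P(Z=2 | obs) = 1/9 / 1/6 = 2/3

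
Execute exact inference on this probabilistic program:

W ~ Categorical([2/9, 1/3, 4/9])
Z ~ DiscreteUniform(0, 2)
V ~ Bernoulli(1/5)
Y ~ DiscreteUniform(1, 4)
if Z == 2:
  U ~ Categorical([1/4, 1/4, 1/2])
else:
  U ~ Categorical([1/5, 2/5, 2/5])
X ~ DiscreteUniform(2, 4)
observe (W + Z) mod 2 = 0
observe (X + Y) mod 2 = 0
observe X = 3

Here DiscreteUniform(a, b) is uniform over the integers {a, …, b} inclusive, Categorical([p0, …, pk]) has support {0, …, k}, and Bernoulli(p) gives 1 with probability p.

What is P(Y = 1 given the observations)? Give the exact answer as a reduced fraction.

P(Y = 1 | obs) = 1/2

Enumerate traces; 60 have nonzero weight after conditioning:
  (W=0, Z=0, V=0, Y=1, U=0, X=3) weight 2/2025
  (W=0, Z=0, V=0, Y=1, U=1, X=3) weight 4/2025
  (W=0, Z=0, V=0, Y=1, U=2, X=3) weight 4/2025
  (W=0, Z=0, V=0, Y=3, U=0, X=3) weight 2/2025
  (W=0, Z=0, V=0, Y=3, U=1, X=3) weight 4/2025
  (W=0, Z=0, V=0, Y=3, U=2, X=3) weight 4/2025
  (W=0, Z=0, V=1, Y=1, U=0, X=3) weight 1/4050
  (W=0, Z=0, V=1, Y=1, U=1, X=3) weight 1/2025
  … 52 more
Group by Y:
  weight(Y=1) = 5/108
  weight(Y=3) = 5/108
Total weight = 5/108 + 5/108 = 5/54
P(Y=1 | obs) = 5/108 / 5/54 = 1/2
P(Y=3 | obs) = 5/108 / 5/54 = 1/2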